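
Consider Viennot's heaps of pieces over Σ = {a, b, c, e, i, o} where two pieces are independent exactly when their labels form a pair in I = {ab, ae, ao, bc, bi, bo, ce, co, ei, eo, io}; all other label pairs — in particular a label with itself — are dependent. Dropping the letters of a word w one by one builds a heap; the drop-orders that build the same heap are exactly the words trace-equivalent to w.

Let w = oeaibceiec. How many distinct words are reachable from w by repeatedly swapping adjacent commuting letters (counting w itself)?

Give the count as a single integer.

#0=o has no predecessor
#1=e has no predecessor
#2=a has no predecessor
#3=i depends on [2:a]
#4=b depends on [1:e]
#5=c depends on [3:i]
#6=e depends on [4:b]
#7=i depends on [5:c]
#8=e depends on [6:e]
#9=c depends on [7:i]
sources: [0:o, 1:e, 2:a]
N(rest) = Σ N(rest − s) over sources s of rest; N(one piece) = 1:
  size 1 → [0]=1  [8]=1  [9]=1
  size 2 → [0,8]=2  [0,9]=2  [6,8]=1  [7,9]=1  [8,9]=2
  size 3 → [0,6,8]=3  [0,7,9]=3  [0,8,9]=6  [4,6,8]=1  [5,7,9]=1  [6,8,9]=3  [7,8,9]=3
  size 4 → [0,4,6,8]=4  [0,5,7,9]=4  [0,6,8,9]=12  [0,7,8,9]=12  [1,4,6,8]=1  [3,5,7,9]=1  [4,6,8,9]=4  [5,7,8,9]=4  [6,7,8,9]=6
  size 5 → [0,1,4,6,8]=5  [0,3,5,7,9]=5  [0,4,6,8,9]=20  [0,5,7,8,9]=20  [0,6,7,8,9]=30  [1,4,6,8,9]=5  [2,3,5,7,9]=1  [3,5,7,8,9]=5  [4,6,7,8,9]=10  [5,6,7,8,9]=10
  size 6 → [0,1,4,6,8,9]=30  [0,2,3,5,7,9]=6  [0,3,5,7,8,9]=30  [0,4,6,7,8,9]=60  [0,5,6,7,8,9]=60  [1,4,6,7,8,9]=15  [2,3,5,7,8,9]=6  [3,5,6,7,8,9]=15  [4,5,6,7,8,9]=20
  size 7 → [0,1,4,6,7,8,9]=105  [0,2,3,5,7,8,9]=42  [0,3,5,6,7,8,9]=105  [0,4,5,6,7,8,9]=140  [1,4,5,6,7,8,9]=35  [2,3,5,6,7,8,9]=21  [3,4,5,6,7,8,9]=35
  size 8 → [0,1,4,5,6,7,8,9]=280  [0,2,3,5,6,7,8,9]=168  [0,3,4,5,6,7,8,9]=280  [1,3,4,5,6,7,8,9]=70  [2,3,4,5,6,7,8,9]=56
  first=0(o) contributes 126
  first=1(e) contributes 504
  first=2(a) contributes 630
|[w]| = 1260

1260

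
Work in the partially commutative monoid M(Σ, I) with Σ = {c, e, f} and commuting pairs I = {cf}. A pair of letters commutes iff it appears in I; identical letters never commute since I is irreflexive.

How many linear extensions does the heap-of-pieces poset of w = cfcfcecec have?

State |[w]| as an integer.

10

piece 0:c — minimal
piece 1:f — minimal
piece 2:c rests on {0:c}
piece 3:f rests on {1:f}
piece 4:c rests on {2:c}
piece 5:e rests on {3:f, 4:c}
piece 6:c rests on {5:e}
piece 7:e rests on {6:c}
piece 8:c rests on {7:e}
minimal pieces: {0:c, 1:f}
ways to finish when only these pieces remain (= sum over removing one remaining piece with nothing left below it):
  1 left: {8}→1
  2 left: {7,8}→1
  3 left: {6,7,8}→1
  4 left: {5,6,7,8}→1
  5 left: {3,5,6,7,8}→1  {4,5,6,7,8}→1
  6 left: {1,3,5,6,7,8}→1  {2,4,5,6,7,8}→1  {3,4,5,6,7,8}→2
  7 left: {0,2,4,5,6,7,8}→1  {1,3,4,5,6,7,8}→3  {2,3,4,5,6,7,8}→3
  placing 0:c first → 6 extensions
  placing 1:f first → 4 extensions
total linear extensions = 10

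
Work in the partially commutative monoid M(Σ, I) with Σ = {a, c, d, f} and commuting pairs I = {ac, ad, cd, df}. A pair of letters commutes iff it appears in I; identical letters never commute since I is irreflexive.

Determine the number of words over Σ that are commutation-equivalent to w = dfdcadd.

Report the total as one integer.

70

0(d) covers ∅
1(f) covers ∅
2(d) covers 0:d
3(c) covers 1:f
4(a) covers 1:f
5(d) covers 2:d
6(d) covers 5:d
floor of heap: 0:d, 1:f
completions by unplaced set U, small U first (add the entries for U minus each lowest piece of U):
  |U|=1: {3}:1  {4}:1  {6}:1
  |U|=2: {3,4}:2  {3,6}:2  {4,6}:2  {5,6}:1
  |U|=3: {1,3,4}:2  {2,5,6}:1  {3,4,6}:6  {3,5,6}:3  {4,5,6}:3
  |U|=4: {0,2,5,6}:1  {1,3,4,6}:8  {2,3,5,6}:4  {2,4,5,6}:4  {3,4,5,6}:12
  |U|=5: {0,2,3,5,6}:5  {0,2,4,5,6}:5  {1,3,4,5,6}:20  {2,3,4,5,6}:20
  start at 0(d): 40
  start at 1(f): 30
sum over floor = 70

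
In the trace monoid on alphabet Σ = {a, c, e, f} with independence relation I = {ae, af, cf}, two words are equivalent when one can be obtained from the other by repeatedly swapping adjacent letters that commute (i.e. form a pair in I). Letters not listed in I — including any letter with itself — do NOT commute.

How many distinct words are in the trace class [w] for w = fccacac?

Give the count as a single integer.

0(f) covers ∅
1(c) covers ∅
2(c) covers 1:c
3(a) covers 2:c
4(c) covers 3:a
5(a) covers 4:c
6(c) covers 5:a
floor of heap: 0:f, 1:c
completions by unplaced set U, small U first (add the entries for U minus each lowest piece of U):
  |U|=1: {0}:1  {6}:1
  |U|=2: {0,6}:2  {5,6}:1
  |U|=3: {0,5,6}:3  {4,5,6}:1
  |U|=4: {0,4,5,6}:4  {3,4,5,6}:1
  |U|=5: {0,3,4,5,6}:5  {2,3,4,5,6}:1
  start at 0(f): 1
  start at 1(c): 6
sum over floor = 7

7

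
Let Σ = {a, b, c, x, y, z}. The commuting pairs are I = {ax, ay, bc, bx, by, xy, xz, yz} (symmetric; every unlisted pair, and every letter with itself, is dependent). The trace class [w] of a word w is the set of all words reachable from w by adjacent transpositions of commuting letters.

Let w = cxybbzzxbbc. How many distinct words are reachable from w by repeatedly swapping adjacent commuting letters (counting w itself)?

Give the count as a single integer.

1053

drop 0:c onto floor
drop 1:x onto {0:c}
drop 2:y onto {0:c}
drop 3:b onto floor
drop 4:b onto {3:b}
drop 5:z onto {0:c, 4:b}
drop 6:z onto {5:z}
drop 7:x onto {1:x}
drop 8:b onto {6:z}
drop 9:b onto {8:b}
drop 10:c onto {2:y, 6:z, 7:x}
ground layer = {0:c, 3:b}
drop-orders for the pieces not yet dropped (sum over which currently-grounded one goes next):
  1 to go: {9} 1  {10} 1
  2 to go: {2,10} 1  {7,10} 1  {8,9} 1  {9,10} 2
  3 to go: {1,7,10} 1  {2,7,10} 2  {2,9,10} 3  {7,9,10} 3  {8,9,10} 3
  4 to go: {1,2,7,10} 3  {1,7,9,10} 4  {2,7,9,10} 8  {2,8,9,10} 6  {6,8,9,10} 3  {7,8,9,10} 6
  5 to go: {1,2,7,9,10} 15  {1,7,8,9,10} 10  {2,6,8,9,10} 9  {2,7,8,9,10} 20  {5,6,8,9,10} 3  {6,7,8,9,10} 9
  6 to go: {1,2,7,8,9,10} 45  {1,6,7,8,9,10} 19  {2,5,6,8,9,10} 12  {2,6,7,8,9,10} 38  {4,5,6,8,9,10} 3  {5,6,7,8,9,10} 12
  7 to go: {1,2,6,7,8,9,10} 102  {1,5,6,7,8,9,10} 31  {2,4,5,6,8,9,10} 15  {2,5,6,7,8,9,10} 62  {3,4,5,6,8,9,10} 3  {4,5,6,7,8,9,10} 15
  8 to go: {1,2,5,6,7,8,9,10} 195  {1,4,5,6,7,8,9,10} 46  {2,3,4,5,6,8,9,10} 18  {2,4,5,6,7,8,9,10} 92  {3,4,5,6,7,8,9,10} 18
  9 to go: {0,1,2,5,6,7,8,9,10} 195  {1,2,4,5,6,7,8,9,10} 333  {1,3,4,5,6,7,8,9,10} 64  {2,3,4,5,6,7,8,9,10} 128
  if 0:c drops first: 525 orders
  if 3:b drops first: 528 orders
heap linearizations: 1053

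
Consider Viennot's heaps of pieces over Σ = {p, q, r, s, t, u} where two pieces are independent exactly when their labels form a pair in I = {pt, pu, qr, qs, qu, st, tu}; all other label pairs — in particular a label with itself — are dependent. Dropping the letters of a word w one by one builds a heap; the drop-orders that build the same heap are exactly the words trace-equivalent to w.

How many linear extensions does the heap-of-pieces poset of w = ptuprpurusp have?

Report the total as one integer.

piece 0:p — minimal
piece 1:t — minimal
piece 2:u — minimal
piece 3:p rests on {0:p}
piece 4:r rests on {1:t, 2:u, 3:p}
piece 5:p rests on {4:r}
piece 6:u rests on {4:r}
piece 7:r rests on {5:p, 6:u}
piece 8:u rests on {7:r}
piece 9:s rests on {8:u}
piece 10:p rests on {9:s}
minimal pieces: {0:p, 1:t, 2:u}
ways to finish when only these pieces remain (= sum over removing one remaining piece with nothing left below it):
  1 left: {10}→1
  2 left: {9,10}→1
  3 left: {8,9,10}→1
  4 left: {7,8,9,10}→1
  5 left: {5,7,8,9,10}→1  {6,7,8,9,10}→1
  6 left: {5,6,7,8,9,10}→2
  7 left: {4,5,6,7,8,9,10}→2
  8 left: {1,4,5,6,7,8,9,10}→2  {2,4,5,6,7,8,9,10}→2  {3,4,5,6,7,8,9,10}→2
  9 left: {0,3,4,5,6,7,8,9,10}→2  {1,2,4,5,6,7,8,9,10}→4  {1,3,4,5,6,7,8,9,10}→4  {2,3,4,5,6,7,8,9,10}→4
  placing 0:p first → 12 extensions
  placing 1:t first → 6 extensions
  placing 2:u first → 6 extensions
total linear extensions = 24

24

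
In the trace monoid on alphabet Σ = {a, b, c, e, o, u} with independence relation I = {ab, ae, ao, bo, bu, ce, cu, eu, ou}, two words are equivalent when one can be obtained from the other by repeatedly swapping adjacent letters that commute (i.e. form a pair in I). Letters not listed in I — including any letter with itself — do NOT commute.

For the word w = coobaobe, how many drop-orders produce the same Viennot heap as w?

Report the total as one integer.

70

piece 0:c — minimal
piece 1:o rests on {0:c}
piece 2:o rests on {1:o}
piece 3:b rests on {0:c}
piece 4:a rests on {0:c}
piece 5:o rests on {2:o}
piece 6:b rests on {3:b}
piece 7:e rests on {5:o, 6:b}
minimal pieces: {0:c}
ways to finish when only these pieces remain (= sum over removing one remaining piece with nothing left below it):
  1 left: {4}→1  {7}→1
  2 left: {4,7}→2  {5,7}→1  {6,7}→1
  3 left: {2,5,7}→1  {3,6,7}→1  {4,5,7}→3  {4,6,7}→3  {5,6,7}→2
  4 left: {1,2,5,7}→1  {2,4,5,7}→4  {2,5,6,7}→3  {3,4,6,7}→4  {3,5,6,7}→3  {4,5,6,7}→8
  5 left: {1,2,4,5,7}→5  {1,2,5,6,7}→4  {2,3,5,6,7}→6  {2,4,5,6,7}→15  {3,4,5,6,7}→15
  6 left: {1,2,3,5,6,7}→10  {1,2,4,5,6,7}→24  {2,3,4,5,6,7}→36
  placing 0:c first → 70 extensions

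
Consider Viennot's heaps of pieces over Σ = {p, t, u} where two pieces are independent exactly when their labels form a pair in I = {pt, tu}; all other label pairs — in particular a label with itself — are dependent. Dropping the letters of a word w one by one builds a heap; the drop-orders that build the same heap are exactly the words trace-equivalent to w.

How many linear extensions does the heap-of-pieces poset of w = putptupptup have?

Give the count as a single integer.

0(p) covers ∅
1(u) covers 0:p
2(t) covers ∅
3(p) covers 1:u
4(t) covers 2:t
5(u) covers 3:p
6(p) covers 5:u
7(p) covers 6:p
8(t) covers 4:t
9(u) covers 7:p
10(p) covers 9:u
floor of heap: 0:p, 2:t
completions by unplaced set U, small U first (add the entries for U minus each lowest piece of U):
  |U|=1: {8}:1  {10}:1
  |U|=2: {4,8}:1  {8,10}:2  {9,10}:1
  |U|=3: {2,4,8}:1  {4,8,10}:3  {7,9,10}:1  {8,9,10}:3
  |U|=4: {2,4,8,10}:4  {4,8,9,10}:6  {6,7,9,10}:1  {7,8,9,10}:4
  |U|=5: {2,4,8,9,10}:10  {4,7,8,9,10}:10  {5,6,7,9,10}:1  {6,7,8,9,10}:5
  |U|=6: {2,4,7,8,9,10}:20  {3,5,6,7,9,10}:1  {4,6,7,8,9,10}:15  {5,6,7,8,9,10}:6
  |U|=7: {1,3,5,6,7,9,10}:1  {2,4,6,7,8,9,10}:35  {3,5,6,7,8,9,10}:7  {4,5,6,7,8,9,10}:21
  |U|=8: {0,1,3,5,6,7,9,10}:1  {1,3,5,6,7,8,9,10}:8  {2,4,5,6,7,8,9,10}:56  {3,4,5,6,7,8,9,10}:28
  |U|=9: {0,1,3,5,6,7,8,9,10}:9  {1,3,4,5,6,7,8,9,10}:36  {2,3,4,5,6,7,8,9,10}:84
  start at 0(p): 120
  start at 2(t): 45
sum over floor = 165

165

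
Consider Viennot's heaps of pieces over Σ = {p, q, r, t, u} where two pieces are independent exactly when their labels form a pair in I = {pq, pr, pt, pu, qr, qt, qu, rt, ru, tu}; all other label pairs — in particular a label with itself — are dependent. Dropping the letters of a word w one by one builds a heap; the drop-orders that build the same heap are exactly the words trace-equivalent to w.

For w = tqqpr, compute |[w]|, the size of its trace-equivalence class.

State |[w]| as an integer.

60

piece 0:t — minimal
piece 1:q — minimal
piece 2:q rests on {1:q}
piece 3:p — minimal
piece 4:r — minimal
minimal pieces: {0:t, 1:q, 3:p, 4:r}
ways to finish when only these pieces remain (= sum over removing one remaining piece with nothing left below it):
  1 left: {0}→1  {2}→1  {3}→1  {4}→1
  2 left: {0,2}→2  {0,3}→2  {0,4}→2  {1,2}→1  {2,3}→2  {2,4}→2  {3,4}→2
  3 left: {0,1,2}→3  {0,2,3}→6  {0,2,4}→6  {0,3,4}→6  {1,2,3}→3  {1,2,4}→3  {2,3,4}→6
  placing 0:t first → 12 extensions
  placing 1:q first → 24 extensions
  placing 3:p first → 12 extensions
  placing 4:r first → 12 extensions
total linear extensions = 60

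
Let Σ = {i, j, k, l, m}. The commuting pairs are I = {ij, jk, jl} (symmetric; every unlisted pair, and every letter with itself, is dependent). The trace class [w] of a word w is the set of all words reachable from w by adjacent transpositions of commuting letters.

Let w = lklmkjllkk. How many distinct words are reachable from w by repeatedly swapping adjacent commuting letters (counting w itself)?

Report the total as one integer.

6

drop 0:l onto floor
drop 1:k onto {0:l}
drop 2:l onto {1:k}
drop 3:m onto {2:l}
drop 4:k onto {3:m}
drop 5:j onto {3:m}
drop 6:l onto {4:k}
drop 7:l onto {6:l}
drop 8:k onto {7:l}
drop 9:k onto {8:k}
ground layer = {0:l}
drop-orders for the pieces not yet dropped (sum over which currently-grounded one goes next):
  1 to go: {5} 1  {9} 1
  2 to go: {5,9} 2  {8,9} 1
  3 to go: {5,8,9} 3  {7,8,9} 1
  4 to go: {5,7,8,9} 4  {6,7,8,9} 1
  5 to go: {4,6,7,8,9} 1  {5,6,7,8,9} 5
  6 to go: {4,5,6,7,8,9} 6
  7 to go: {3,4,5,6,7,8,9} 6
  8 to go: {2,3,4,5,6,7,8,9} 6
  if 0:l drops first: 6 orders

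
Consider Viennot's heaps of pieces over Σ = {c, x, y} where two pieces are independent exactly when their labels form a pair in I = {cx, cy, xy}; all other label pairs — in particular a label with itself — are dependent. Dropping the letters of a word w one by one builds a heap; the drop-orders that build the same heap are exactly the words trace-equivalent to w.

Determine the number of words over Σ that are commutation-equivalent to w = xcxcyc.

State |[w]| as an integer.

#0=x has no predecessor
#1=c has no predecessor
#2=x depends on [0:x]
#3=c depends on [1:c]
#4=y has no predecessor
#5=c depends on [3:c]
sources: [0:x, 1:c, 4:y]
N(rest) = Σ N(rest − s) over sources s of rest; N(one piece) = 1:
  size 1 → [2]=1  [4]=1  [5]=1
  size 2 → [0,2]=1  [2,4]=2  [2,5]=2  [3,5]=1  [4,5]=2
  size 3 → [0,2,4]=3  [0,2,5]=3  [1,3,5]=1  [2,3,5]=3  [2,4,5]=6  [3,4,5]=3
  size 4 → [0,2,3,5]=6  [0,2,4,5]=12  [1,2,3,5]=4  [1,3,4,5]=4  [2,3,4,5]=12
  first=0(x) contributes 20
  first=1(c) contributes 30
  first=4(y) contributes 10
|[w]| = 60

60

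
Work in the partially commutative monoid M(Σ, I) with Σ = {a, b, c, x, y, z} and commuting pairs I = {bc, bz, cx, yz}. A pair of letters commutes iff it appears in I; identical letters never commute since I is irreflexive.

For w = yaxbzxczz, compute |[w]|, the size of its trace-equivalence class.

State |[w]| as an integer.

piece 0:y — minimal
piece 1:a rests on {0:y}
piece 2:x rests on {1:a}
piece 3:b rests on {2:x}
piece 4:z rests on {2:x}
piece 5:x rests on {3:b, 4:z}
piece 6:c rests on {4:z}
piece 7:z rests on {5:x, 6:c}
piece 8:z rests on {7:z}
minimal pieces: {0:y}
ways to finish when only these pieces remain (= sum over removing one remaining piece with nothing left below it):
  1 left: {8}→1
  2 left: {7,8}→1
  3 left: {5,7,8}→1  {6,7,8}→1
  4 left: {3,5,7,8}→1  {5,6,7,8}→2
  5 left: {3,5,6,7,8}→3  {4,5,6,7,8}→2
  6 left: {3,4,5,6,7,8}→5
  7 left: {2,3,4,5,6,7,8}→5
  placing 0:y first → 5 extensions

5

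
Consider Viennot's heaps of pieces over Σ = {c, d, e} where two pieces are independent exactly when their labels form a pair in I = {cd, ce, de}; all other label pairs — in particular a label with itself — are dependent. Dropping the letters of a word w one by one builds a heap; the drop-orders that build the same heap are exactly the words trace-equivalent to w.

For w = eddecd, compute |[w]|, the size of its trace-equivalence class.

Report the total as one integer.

0(e) covers ∅
1(d) covers ∅
2(d) covers 1:d
3(e) covers 0:e
4(c) covers ∅
5(d) covers 2:d
floor of heap: 0:e, 1:d, 4:c
completions by unplaced set U, small U first (add the entries for U minus each lowest piece of U):
  |U|=1: {3}:1  {4}:1  {5}:1
  |U|=2: {0,3}:1  {2,5}:1  {3,4}:2  {3,5}:2  {4,5}:2
  |U|=3: {0,3,4}:3  {0,3,5}:3  {1,2,5}:1  {2,3,5}:3  {2,4,5}:3  {3,4,5}:6
  |U|=4: {0,2,3,5}:6  {0,3,4,5}:12  {1,2,3,5}:4  {1,2,4,5}:4  {2,3,4,5}:12
  start at 0(e): 20
  start at 1(d): 30
  start at 4(c): 10
sum over floor = 60

60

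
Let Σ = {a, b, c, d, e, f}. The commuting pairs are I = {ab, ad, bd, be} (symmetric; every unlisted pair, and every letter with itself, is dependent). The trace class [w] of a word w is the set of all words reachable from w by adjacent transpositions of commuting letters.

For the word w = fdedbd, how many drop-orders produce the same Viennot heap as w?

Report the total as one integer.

5

#0=f has no predecessor
#1=d depends on [0:f]
#2=e depends on [1:d]
#3=d depends on [2:e]
#4=b depends on [0:f]
#5=d depends on [3:d]
sources: [0:f]
N(rest) = Σ N(rest − s) over sources s of rest; N(one piece) = 1:
  size 1 → [4]=1  [5]=1
  size 2 → [3,5]=1  [4,5]=2
  size 3 → [2,3,5]=1  [3,4,5]=3
  size 4 → [1,2,3,5]=1  [2,3,4,5]=4
  first=0(f) contributes 5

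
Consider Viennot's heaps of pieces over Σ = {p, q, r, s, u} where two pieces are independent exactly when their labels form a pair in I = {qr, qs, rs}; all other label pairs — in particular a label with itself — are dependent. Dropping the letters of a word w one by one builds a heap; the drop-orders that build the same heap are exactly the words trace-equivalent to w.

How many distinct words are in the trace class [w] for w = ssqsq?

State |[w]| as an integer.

drop 0:s onto floor
drop 1:s onto {0:s}
drop 2:q onto floor
drop 3:s onto {1:s}
drop 4:q onto {2:q}
ground layer = {0:s, 2:q}
drop-orders for the pieces not yet dropped (sum over which currently-grounded one goes next):
  1 to go: {3} 1  {4} 1
  2 to go: {1,3} 1  {2,4} 1  {3,4} 2
  3 to go: {0,1,3} 1  {1,3,4} 3  {2,3,4} 3
  if 0:s drops first: 6 orders
  if 2:q drops first: 4 orders
heap linearizations: 10

10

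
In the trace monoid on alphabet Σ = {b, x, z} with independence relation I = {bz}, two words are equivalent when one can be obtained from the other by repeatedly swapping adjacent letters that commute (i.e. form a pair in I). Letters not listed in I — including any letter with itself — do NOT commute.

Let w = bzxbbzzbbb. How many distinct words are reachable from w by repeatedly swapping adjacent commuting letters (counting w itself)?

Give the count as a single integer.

drop 0:b onto floor
drop 1:z onto floor
drop 2:x onto {0:b, 1:z}
drop 3:b onto {2:x}
drop 4:b onto {3:b}
drop 5:z onto {2:x}
drop 6:z onto {5:z}
drop 7:b onto {4:b}
drop 8:b onto {7:b}
drop 9:b onto {8:b}
ground layer = {0:b, 1:z}
drop-orders for the pieces not yet dropped (sum over which currently-grounded one goes next):
  1 to go: {6} 1  {9} 1
  2 to go: {5,6} 1  {6,9} 2  {8,9} 1
  3 to go: {5,6,9} 3  {6,8,9} 3  {7,8,9} 1
  4 to go: {4,7,8,9} 1  {5,6,8,9} 6  {6,7,8,9} 4
  5 to go: {3,4,7,8,9} 1  {4,6,7,8,9} 5  {5,6,7,8,9} 10
  6 to go: {3,4,6,7,8,9} 6  {4,5,6,7,8,9} 15
  7 to go: {3,4,5,6,7,8,9} 21
  8 to go: {2,3,4,5,6,7,8,9} 21
  if 0:b drops first: 21 orders
  if 1:z drops first: 21 orders
heap linearizations: 42

42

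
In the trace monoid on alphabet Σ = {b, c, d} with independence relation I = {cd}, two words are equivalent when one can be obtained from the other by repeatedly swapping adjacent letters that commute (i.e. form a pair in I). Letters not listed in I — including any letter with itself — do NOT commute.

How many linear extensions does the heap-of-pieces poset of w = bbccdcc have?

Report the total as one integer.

piece 0:b — minimal
piece 1:b rests on {0:b}
piece 2:c rests on {1:b}
piece 3:c rests on {2:c}
piece 4:d rests on {1:b}
piece 5:c rests on {3:c}
piece 6:c rests on {5:c}
minimal pieces: {0:b}
ways to finish when only these pieces remain (= sum over removing one remaining piece with nothing left below it):
  1 left: {4}→1  {6}→1
  2 left: {4,6}→2  {5,6}→1
  3 left: {3,5,6}→1  {4,5,6}→3
  4 left: {2,3,5,6}→1  {3,4,5,6}→4
  5 left: {2,3,4,5,6}→5
  placing 0:b first → 5 extensions

5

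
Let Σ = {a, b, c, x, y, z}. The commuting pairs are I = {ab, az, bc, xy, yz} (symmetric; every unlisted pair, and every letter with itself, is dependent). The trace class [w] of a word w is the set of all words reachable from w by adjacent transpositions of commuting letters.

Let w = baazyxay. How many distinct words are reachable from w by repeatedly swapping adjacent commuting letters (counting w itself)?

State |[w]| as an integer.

15

drop 0:b onto floor
drop 1:a onto floor
drop 2:a onto {1:a}
drop 3:z onto {0:b}
drop 4:y onto {0:b, 2:a}
drop 5:x onto {2:a, 3:z}
drop 6:a onto {4:y, 5:x}
drop 7:y onto {6:a}
ground layer = {0:b, 1:a}
drop-orders for the pieces not yet dropped (sum over which currently-grounded one goes next):
  1 to go: {7} 1
  2 to go: {6,7} 1
  3 to go: {4,6,7} 1  {5,6,7} 1
  4 to go: {3,5,6,7} 1  {4,5,6,7} 2
  5 to go: {2,4,5,6,7} 2  {3,4,5,6,7} 3
  6 to go: {0,3,4,5,6,7} 3  {1,2,4,5,6,7} 2  {2,3,4,5,6,7} 5
  if 0:b drops first: 7 orders
  if 1:a drops first: 8 orders
heap linearizations: 15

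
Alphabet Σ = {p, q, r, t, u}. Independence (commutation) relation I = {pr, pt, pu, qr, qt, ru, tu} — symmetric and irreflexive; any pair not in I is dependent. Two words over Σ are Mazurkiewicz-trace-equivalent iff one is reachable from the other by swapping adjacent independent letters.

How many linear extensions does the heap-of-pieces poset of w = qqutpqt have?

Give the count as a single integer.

42

piece 0:q — minimal
piece 1:q rests on {0:q}
piece 2:u rests on {1:q}
piece 3:t — minimal
piece 4:p rests on {1:q}
piece 5:q rests on {2:u, 4:p}
piece 6:t rests on {3:t}
minimal pieces: {0:q, 3:t}
ways to finish when only these pieces remain (= sum over removing one remaining piece with nothing left below it):
  1 left: {5}→1  {6}→1
  2 left: {2,5}→1  {3,6}→1  {4,5}→1  {5,6}→2
  3 left: {2,4,5}→2  {2,5,6}→3  {3,5,6}→3  {4,5,6}→3
  4 left: {1,2,4,5}→2  {2,3,5,6}→6  {2,4,5,6}→8  {3,4,5,6}→6
  5 left: {0,1,2,4,5}→2  {1,2,4,5,6}→10  {2,3,4,5,6}→20
  placing 0:q first → 30 extensions
  placing 3:t first → 12 extensions
total linear extensions = 42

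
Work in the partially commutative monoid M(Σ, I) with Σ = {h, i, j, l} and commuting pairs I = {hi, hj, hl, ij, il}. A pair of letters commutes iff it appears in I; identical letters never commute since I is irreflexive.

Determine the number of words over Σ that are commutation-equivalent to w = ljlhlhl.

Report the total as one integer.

21

piece 0:l — minimal
piece 1:j rests on {0:l}
piece 2:l rests on {1:j}
piece 3:h — minimal
piece 4:l rests on {2:l}
piece 5:h rests on {3:h}
piece 6:l rests on {4:l}
minimal pieces: {0:l, 3:h}
ways to finish when only these pieces remain (= sum over removing one remaining piece with nothing left below it):
  1 left: {5}→1  {6}→1
  2 left: {3,5}→1  {4,6}→1  {5,6}→2
  3 left: {2,4,6}→1  {3,5,6}→3  {4,5,6}→3
  4 left: {1,2,4,6}→1  {2,4,5,6}→4  {3,4,5,6}→6
  5 left: {0,1,2,4,6}→1  {1,2,4,5,6}→5  {2,3,4,5,6}→10
  placing 0:l first → 15 extensions
  placing 3:h first → 6 extensions
total linear extensions = 21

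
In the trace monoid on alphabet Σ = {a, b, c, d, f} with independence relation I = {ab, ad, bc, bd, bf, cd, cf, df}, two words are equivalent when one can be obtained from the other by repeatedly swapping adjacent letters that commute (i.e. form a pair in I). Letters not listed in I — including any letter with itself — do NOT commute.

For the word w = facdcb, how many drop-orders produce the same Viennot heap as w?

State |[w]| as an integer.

drop 0:f onto floor
drop 1:a onto {0:f}
drop 2:c onto {1:a}
drop 3:d onto floor
drop 4:c onto {2:c}
drop 5:b onto floor
ground layer = {0:f, 3:d, 5:b}
drop-orders for the pieces not yet dropped (sum over which currently-grounded one goes next):
  1 to go: {3} 1  {4} 1  {5} 1
  2 to go: {2,4} 1  {3,4} 2  {3,5} 2  {4,5} 2
  3 to go: {1,2,4} 1  {2,3,4} 3  {2,4,5} 3  {3,4,5} 6
  4 to go: {0,1,2,4} 1  {1,2,3,4} 4  {1,2,4,5} 4  {2,3,4,5} 12
  if 0:f drops first: 20 orders
  if 3:d drops first: 5 orders
  if 5:b drops first: 5 orders
heap linearizations: 30

30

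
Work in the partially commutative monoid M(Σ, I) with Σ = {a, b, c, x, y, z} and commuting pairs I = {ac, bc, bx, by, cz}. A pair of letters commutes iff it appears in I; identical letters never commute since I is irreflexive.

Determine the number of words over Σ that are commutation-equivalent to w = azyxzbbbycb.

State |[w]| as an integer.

15

#0=a has no predecessor
#1=z depends on [0:a]
#2=y depends on [1:z]
#3=x depends on [2:y]
#4=z depends on [3:x]
#5=b depends on [4:z]
#6=b depends on [5:b]
#7=b depends on [6:b]
#8=y depends on [4:z]
#9=c depends on [8:y]
#10=b depends on [7:b]
sources: [0:a]
N(rest) = Σ N(rest − s) over sources s of rest; N(one piece) = 1:
  size 1 → [9]=1  [10]=1
  size 2 → [7,10]=1  [8,9]=1  [9,10]=2
  size 3 → [6,7,10]=1  [7,9,10]=3  [8,9,10]=3
  size 4 → [5,6,7,10]=1  [6,7,9,10]=4  [7,8,9,10]=6
  size 5 → [5,6,7,9,10]=5  [6,7,8,9,10]=10
  size 6 → [5,6,7,8,9,10]=15
  size 7 → [4,5,6,7,8,9,10]=15
  size 8 → [3,4,5,6,7,8,9,10]=15
  size 9 → [2,3,4,5,6,7,8,9,10]=15
  first=0(a) contributes 15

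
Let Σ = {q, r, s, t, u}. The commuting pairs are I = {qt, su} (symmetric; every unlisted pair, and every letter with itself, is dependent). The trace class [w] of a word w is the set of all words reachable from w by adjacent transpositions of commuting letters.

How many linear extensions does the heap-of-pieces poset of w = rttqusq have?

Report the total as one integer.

6

#0=r has no predecessor
#1=t depends on [0:r]
#2=t depends on [1:t]
#3=q depends on [0:r]
#4=u depends on [2:t, 3:q]
#5=s depends on [2:t, 3:q]
#6=q depends on [4:u, 5:s]
sources: [0:r]
N(rest) = Σ N(rest − s) over sources s of rest; N(one piece) = 1:
  size 1 → [6]=1
  size 2 → [4,6]=1  [5,6]=1
  size 3 → [4,5,6]=2
  size 4 → [2,4,5,6]=2  [3,4,5,6]=2
  size 5 → [1,2,4,5,6]=2  [2,3,4,5,6]=4
  first=0(r) contributes 6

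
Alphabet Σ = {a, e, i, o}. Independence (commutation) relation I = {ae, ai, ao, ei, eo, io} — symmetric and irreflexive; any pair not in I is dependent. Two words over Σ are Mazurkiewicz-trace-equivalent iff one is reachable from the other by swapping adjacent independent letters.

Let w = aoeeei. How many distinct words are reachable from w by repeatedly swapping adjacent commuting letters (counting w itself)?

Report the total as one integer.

120

drop 0:a onto floor
drop 1:o onto floor
drop 2:e onto floor
drop 3:e onto {2:e}
drop 4:e onto {3:e}
drop 5:i onto floor
ground layer = {0:a, 1:o, 2:e, 5:i}
drop-orders for the pieces not yet dropped (sum over which currently-grounded one goes next):
  1 to go: {0} 1  {1} 1  {4} 1  {5} 1
  2 to go: {0,1} 2  {0,4} 2  {0,5} 2  {1,4} 2  {1,5} 2  {3,4} 1  {4,5} 2
  3 to go: {0,1,4} 6  {0,1,5} 6  {0,3,4} 3  {0,4,5} 6  {1,3,4} 3  {1,4,5} 6  {2,3,4} 1  {3,4,5} 3
  4 to go: {0,1,3,4} 12  {0,1,4,5} 24  {0,2,3,4} 4  {0,3,4,5} 12  {1,2,3,4} 4  {1,3,4,5} 12  {2,3,4,5} 4
  if 0:a drops first: 20 orders
  if 1:o drops first: 20 orders
  if 2:e drops first: 60 orders
  if 5:i drops first: 20 orders
heap linearizations: 120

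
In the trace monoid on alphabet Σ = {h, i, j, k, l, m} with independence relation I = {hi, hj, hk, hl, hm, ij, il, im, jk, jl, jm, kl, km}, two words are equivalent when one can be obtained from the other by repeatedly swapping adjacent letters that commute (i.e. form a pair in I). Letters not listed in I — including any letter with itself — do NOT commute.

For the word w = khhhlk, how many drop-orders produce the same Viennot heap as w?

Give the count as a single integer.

60

#0=k has no predecessor
#1=h has no predecessor
#2=h depends on [1:h]
#3=h depends on [2:h]
#4=l has no predecessor
#5=k depends on [0:k]
sources: [0:k, 1:h, 4:l]
N(rest) = Σ N(rest − s) over sources s of rest; N(one piece) = 1:
  size 1 → [3]=1  [4]=1  [5]=1
  size 2 → [0,5]=1  [2,3]=1  [3,4]=2  [3,5]=2  [4,5]=2
  size 3 → [0,3,5]=3  [0,4,5]=3  [1,2,3]=1  [2,3,4]=3  [2,3,5]=3  [3,4,5]=6
  size 4 → [0,2,3,5]=6  [0,3,4,5]=12  [1,2,3,4]=4  [1,2,3,5]=4  [2,3,4,5]=12
  first=0(k) contributes 20
  first=1(h) contributes 30
  first=4(l) contributes 10
|[w]| = 60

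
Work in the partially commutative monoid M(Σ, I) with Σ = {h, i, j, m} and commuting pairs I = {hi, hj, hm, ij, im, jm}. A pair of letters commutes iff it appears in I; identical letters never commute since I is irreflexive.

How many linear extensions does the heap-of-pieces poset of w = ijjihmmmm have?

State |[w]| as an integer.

drop 0:i onto floor
drop 1:j onto floor
drop 2:j onto {1:j}
drop 3:i onto {0:i}
drop 4:h onto floor
drop 5:m onto floor
drop 6:m onto {5:m}
drop 7:m onto {6:m}
drop 8:m onto {7:m}
ground layer = {0:i, 1:j, 4:h, 5:m}
drop-orders for the pieces not yet dropped (sum over which currently-grounded one goes next):
  1 to go: {2} 1  {3} 1  {4} 1  {8} 1
  2 to go: {0,3} 1  {1,2} 1  {2,3} 2  {2,4} 2  {2,8} 2  {3,4} 2  {3,8} 2  {4,8} 2  {7,8} 1
  3 to go: {0,2,3} 3  {0,3,4} 3  {0,3,8} 3  {1,2,3} 3  {1,2,4} 3  {1,2,8} 3  {2,3,4} 6  {2,3,8} 6  {2,4,8} 6  {2,7,8} 3  {3,4,8} 6  {3,7,8} 3  {4,7,8} 3  {6,7,8} 1
  4 to go: {0,1,2,3} 6  {0,2,3,4} 12  {0,2,3,8} 12  {0,3,4,8} 12  {0,3,7,8} 6  {1,2,3,4} 12  {1,2,3,8} 12  {1,2,4,8} 12  {1,2,7,8} 6  {2,3,4,8} 24  {2,3,7,8} 12  {2,4,7,8} 12  {2,6,7,8} 4  {3,4,7,8} 12  {3,6,7,8} 4  {4,6,7,8} 4  {5,6,7,8} 1
  5 to go: {0,1,2,3,4} 30  {0,1,2,3,8} 30  {0,2,3,4,8} 60  {0,2,3,7,8} 30  {0,3,4,7,8} 30  {0,3,6,7,8} 10  {1,2,3,4,8} 60  {1,2,3,7,8} 30  {1,2,4,7,8} 30  {1,2,6,7,8} 10  {2,3,4,7,8} 60  {2,3,6,7,8} 20  {2,4,6,7,8} 20  {2,5,6,7,8} 5  {3,4,6,7,8} 20  {3,5,6,7,8} 5  {4,5,6,7,8} 5
  6 to go: {0,1,2,3,4,8} 180  {0,1,2,3,7,8} 90  {0,2,3,4,7,8} 180  {0,2,3,6,7,8} 60  {0,3,4,6,7,8} 60  {0,3,5,6,7,8} 15  {1,2,3,4,7,8} 180  {1,2,3,6,7,8} 60  {1,2,4,6,7,8} 60  {1,2,5,6,7,8} 15  {2,3,4,6,7,8} 120  {2,3,5,6,7,8} 30  {2,4,5,6,7,8} 30  {3,4,5,6,7,8} 30
  7 to go: {0,1,2,3,4,7,8} 630  {0,1,2,3,6,7,8} 210  {0,2,3,4,6,7,8} 420  {0,2,3,5,6,7,8} 105  {0,3,4,5,6,7,8} 105  {1,2,3,4,6,7,8} 420  {1,2,3,5,6,7,8} 105  {1,2,4,5,6,7,8} 105  {2,3,4,5,6,7,8} 210
  if 0:i drops first: 840 orders
  if 1:j drops first: 840 orders
  if 4:h drops first: 420 orders
  if 5:m drops first: 1680 orders
heap linearizations: 3780

3780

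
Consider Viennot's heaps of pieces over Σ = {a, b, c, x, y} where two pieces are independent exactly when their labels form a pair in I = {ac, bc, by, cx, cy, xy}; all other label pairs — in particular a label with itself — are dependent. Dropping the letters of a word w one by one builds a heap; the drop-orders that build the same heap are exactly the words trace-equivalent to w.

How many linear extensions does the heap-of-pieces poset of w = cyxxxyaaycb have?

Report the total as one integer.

#0=c has no predecessor
#1=y has no predecessor
#2=x has no predecessor
#3=x depends on [2:x]
#4=x depends on [3:x]
#5=y depends on [1:y]
#6=a depends on [4:x, 5:y]
#7=a depends on [6:a]
#8=y depends on [7:a]
#9=c depends on [0:c]
#10=b depends on [7:a]
sources: [0:c, 1:y, 2:x]
N(rest) = Σ N(rest − s) over sources s of rest; N(one piece) = 1:
  size 1 → [8]=1  [9]=1  [10]=1
  size 2 → [0,9]=1  [8,9]=2  [8,10]=2  [9,10]=2
  size 3 → [0,8,9]=3  [0,9,10]=3  [7,8,10]=2  [8,9,10]=6
  size 4 → [0,8,9,10]=12  [6,7,8,10]=2  [7,8,9,10]=8
  size 5 → [0,7,8,9,10]=20  [4,6,7,8,10]=2  [5,6,7,8,10]=2  [6,7,8,9,10]=10
  size 6 → [0,6,7,8,9,10]=30  [1,5,6,7,8,10]=2  [3,4,6,7,8,10]=2  [4,5,6,7,8,10]=4  [4,6,7,8,9,10]=12  [5,6,7,8,9,10]=12
  size 7 → [0,4,6,7,8,9,10]=42  [0,5,6,7,8,9,10]=42  [1,4,5,6,7,8,10]=6  [1,5,6,7,8,9,10]=14  [2,3,4,6,7,8,10]=2  [3,4,5,6,7,8,10]=6  [3,4,6,7,8,9,10]=14  [4,5,6,7,8,9,10]=28
  size 8 → [0,1,5,6,7,8,9,10]=56  [0,3,4,6,7,8,9,10]=56  [0,4,5,6,7,8,9,10]=112  [1,3,4,5,6,7,8,10]=12  [1,4,5,6,7,8,9,10]=48  [2,3,4,5,6,7,8,10]=8  [2,3,4,6,7,8,9,10]=16  [3,4,5,6,7,8,9,10]=48
  size 9 → [0,1,4,5,6,7,8,9,10]=216  [0,2,3,4,6,7,8,9,10]=72  [0,3,4,5,6,7,8,9,10]=216  [1,2,3,4,5,6,7,8,10]=20  [1,3,4,5,6,7,8,9,10]=108  [2,3,4,5,6,7,8,9,10]=72
  first=0(c) contributes 200
  first=1(y) contributes 360
  first=2(x) contributes 540
|[w]| = 1100

1100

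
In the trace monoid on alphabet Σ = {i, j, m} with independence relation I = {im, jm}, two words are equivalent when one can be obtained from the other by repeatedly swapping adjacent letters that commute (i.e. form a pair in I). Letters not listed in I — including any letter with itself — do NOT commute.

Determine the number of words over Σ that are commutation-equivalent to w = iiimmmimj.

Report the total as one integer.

126

piece 0:i — minimal
piece 1:i rests on {0:i}
piece 2:i rests on {1:i}
piece 3:m — minimal
piece 4:m rests on {3:m}
piece 5:m rests on {4:m}
piece 6:i rests on {2:i}
piece 7:m rests on {5:m}
piece 8:j rests on {6:i}
minimal pieces: {0:i, 3:m}
ways to finish when only these pieces remain (= sum over removing one remaining piece with nothing left below it):
  1 left: {7}→1  {8}→1
  2 left: {5,7}→1  {6,8}→1  {7,8}→2
  3 left: {2,6,8}→1  {4,5,7}→1  {5,7,8}→3  {6,7,8}→3
  4 left: {1,2,6,8}→1  {2,6,7,8}→4  {3,4,5,7}→1  {4,5,7,8}→4  {5,6,7,8}→6
  5 left: {0,1,2,6,8}→1  {1,2,6,7,8}→5  {2,5,6,7,8}→10  {3,4,5,7,8}→5  {4,5,6,7,8}→10
  6 left: {0,1,2,6,7,8}→6  {1,2,5,6,7,8}→15  {2,4,5,6,7,8}→20  {3,4,5,6,7,8}→15
  7 left: {0,1,2,5,6,7,8}→21  {1,2,4,5,6,7,8}→35  {2,3,4,5,6,7,8}→35
  placing 0:i first → 70 extensions
  placing 3:m first → 56 extensions
total linear extensions = 126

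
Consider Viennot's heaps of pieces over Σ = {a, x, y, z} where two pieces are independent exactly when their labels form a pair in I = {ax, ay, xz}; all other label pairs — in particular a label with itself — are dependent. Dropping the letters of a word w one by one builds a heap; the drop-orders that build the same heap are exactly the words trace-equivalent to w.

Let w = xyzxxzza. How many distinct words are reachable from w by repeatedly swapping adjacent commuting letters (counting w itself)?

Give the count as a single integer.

0(x) covers ∅
1(y) covers 0:x
2(z) covers 1:y
3(x) covers 1:y
4(x) covers 3:x
5(z) covers 2:z
6(z) covers 5:z
7(a) covers 6:z
floor of heap: 0:x
completions by unplaced set U, small U first (add the entries for U minus each lowest piece of U):
  |U|=1: {4}:1  {7}:1
  |U|=2: {3,4}:1  {4,7}:2  {6,7}:1
  |U|=3: {3,4,7}:3  {4,6,7}:3  {5,6,7}:1
  |U|=4: {2,5,6,7}:1  {3,4,6,7}:6  {4,5,6,7}:4
  |U|=5: {2,4,5,6,7}:5  {3,4,5,6,7}:10
  |U|=6: {2,3,4,5,6,7}:15
  start at 0(x): 15

15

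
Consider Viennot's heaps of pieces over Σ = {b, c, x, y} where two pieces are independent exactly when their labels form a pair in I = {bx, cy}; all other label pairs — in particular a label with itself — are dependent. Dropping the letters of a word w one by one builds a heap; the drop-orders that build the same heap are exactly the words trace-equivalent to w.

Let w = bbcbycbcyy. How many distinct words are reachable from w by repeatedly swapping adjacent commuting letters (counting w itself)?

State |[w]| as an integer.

piece 0:b — minimal
piece 1:b rests on {0:b}
piece 2:c rests on {1:b}
piece 3:b rests on {2:c}
piece 4:y rests on {3:b}
piece 5:c rests on {3:b}
piece 6:b rests on {4:y, 5:c}
piece 7:c rests on {6:b}
piece 8:y rests on {6:b}
piece 9:y rests on {8:y}
minimal pieces: {0:b}
ways to finish when only these pieces remain (= sum over removing one remaining piece with nothing left below it):
  1 left: {7}→1  {9}→1
  2 left: {7,9}→2  {8,9}→1
  3 left: {7,8,9}→3
  4 left: {6,7,8,9}→3
  5 left: {4,6,7,8,9}→3  {5,6,7,8,9}→3
  6 left: {4,5,6,7,8,9}→6
  7 left: {3,4,5,6,7,8,9}→6
  8 left: {2,3,4,5,6,7,8,9}→6
  placing 0:b first → 6 extensions

6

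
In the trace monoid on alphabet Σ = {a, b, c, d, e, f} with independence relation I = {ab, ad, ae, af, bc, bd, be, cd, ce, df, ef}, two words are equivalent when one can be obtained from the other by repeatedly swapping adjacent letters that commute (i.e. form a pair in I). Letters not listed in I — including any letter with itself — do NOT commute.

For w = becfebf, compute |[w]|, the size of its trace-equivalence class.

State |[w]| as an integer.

42

piece 0:b — minimal
piece 1:e — minimal
piece 2:c — minimal
piece 3:f rests on {0:b, 2:c}
piece 4:e rests on {1:e}
piece 5:b rests on {3:f}
piece 6:f rests on {5:b}
minimal pieces: {0:b, 1:e, 2:c}
ways to finish when only these pieces remain (= sum over removing one remaining piece with nothing left below it):
  1 left: {4}→1  {6}→1
  2 left: {1,4}→1  {4,6}→2  {5,6}→1
  3 left: {1,4,6}→3  {3,5,6}→1  {4,5,6}→3
  4 left: {0,3,5,6}→1  {1,4,5,6}→6  {2,3,5,6}→1  {3,4,5,6}→4
  5 left: {0,2,3,5,6}→2  {0,3,4,5,6}→5  {1,3,4,5,6}→10  {2,3,4,5,6}→5
  placing 0:b first → 15 extensions
  placing 1:e first → 12 extensions
  placing 2:c first → 15 extensions
total linear extensions = 42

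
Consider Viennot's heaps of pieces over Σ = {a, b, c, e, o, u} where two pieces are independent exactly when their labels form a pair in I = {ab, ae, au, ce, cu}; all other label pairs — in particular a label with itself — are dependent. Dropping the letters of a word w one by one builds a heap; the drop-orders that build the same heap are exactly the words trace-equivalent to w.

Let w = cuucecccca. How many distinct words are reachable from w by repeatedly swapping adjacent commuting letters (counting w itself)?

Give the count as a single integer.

120

0(c) covers ∅
1(u) covers ∅
2(u) covers 1:u
3(c) covers 0:c
4(e) covers 2:u
5(c) covers 3:c
6(c) covers 5:c
7(c) covers 6:c
8(c) covers 7:c
9(a) covers 8:c
floor of heap: 0:c, 1:u
completions by unplaced set U, small U first (add the entries for U minus each lowest piece of U):
  |U|=1: {4}:1  {9}:1
  |U|=2: {2,4}:1  {4,9}:2  {8,9}:1
  |U|=3: {1,2,4}:1  {2,4,9}:3  {4,8,9}:3  {7,8,9}:1
  |U|=4: {1,2,4,9}:4  {2,4,8,9}:6  {4,7,8,9}:4  {6,7,8,9}:1
  |U|=5: {1,2,4,8,9}:10  {2,4,7,8,9}:10  {4,6,7,8,9}:5  {5,6,7,8,9}:1
  |U|=6: {1,2,4,7,8,9}:20  {2,4,6,7,8,9}:15  {3,5,6,7,8,9}:1  {4,5,6,7,8,9}:6
  |U|=7: {0,3,5,6,7,8,9}:1  {1,2,4,6,7,8,9}:35  {2,4,5,6,7,8,9}:21  {3,4,5,6,7,8,9}:7
  |U|=8: {0,3,4,5,6,7,8,9}:8  {1,2,4,5,6,7,8,9}:56  {2,3,4,5,6,7,8,9}:28
  start at 0(c): 84
  start at 1(u): 36
sum over floor = 120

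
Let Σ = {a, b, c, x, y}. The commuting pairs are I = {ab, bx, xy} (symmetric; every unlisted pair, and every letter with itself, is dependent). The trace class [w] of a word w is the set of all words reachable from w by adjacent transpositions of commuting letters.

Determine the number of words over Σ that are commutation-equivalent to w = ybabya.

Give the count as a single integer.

3

#0=y has no predecessor
#1=b depends on [0:y]
#2=a depends on [0:y]
#3=b depends on [1:b]
#4=y depends on [2:a, 3:b]
#5=a depends on [4:y]
sources: [0:y]
N(rest) = Σ N(rest − s) over sources s of rest; N(one piece) = 1:
  size 1 → [5]=1
  size 2 → [4,5]=1
  size 3 → [2,4,5]=1  [3,4,5]=1
  size 4 → [1,3,4,5]=1  [2,3,4,5]=2
  first=0(y) contributes 3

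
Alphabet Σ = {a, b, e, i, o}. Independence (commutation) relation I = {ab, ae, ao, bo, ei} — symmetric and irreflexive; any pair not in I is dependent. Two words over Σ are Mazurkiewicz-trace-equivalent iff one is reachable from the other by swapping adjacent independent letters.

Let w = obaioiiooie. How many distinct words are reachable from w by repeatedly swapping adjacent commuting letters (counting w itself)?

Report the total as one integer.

12

piece 0:o — minimal
piece 1:b — minimal
piece 2:a — minimal
piece 3:i rests on {0:o, 1:b, 2:a}
piece 4:o rests on {3:i}
piece 5:i rests on {4:o}
piece 6:i rests on {5:i}
piece 7:o rests on {6:i}
piece 8:o rests on {7:o}
piece 9:i rests on {8:o}
piece 10:e rests on {8:o}
minimal pieces: {0:o, 1:b, 2:a}
ways to finish when only these pieces remain (= sum over removing one remaining piece with nothing left below it):
  1 left: {9}→1  {10}→1
  2 left: {9,10}→2
  3 left: {8,9,10}→2
  4 left: {7,8,9,10}→2
  5 left: {6,7,8,9,10}→2
  6 left: {5,6,7,8,9,10}→2
  7 left: {4,5,6,7,8,9,10}→2
  8 left: {3,4,5,6,7,8,9,10}→2
  9 left: {0,3,4,5,6,7,8,9,10}→2  {1,3,4,5,6,7,8,9,10}→2  {2,3,4,5,6,7,8,9,10}→2
  placing 0:o first → 4 extensions
  placing 1:b first → 4 extensions
  placing 2:a first → 4 extensions
total linear extensions = 12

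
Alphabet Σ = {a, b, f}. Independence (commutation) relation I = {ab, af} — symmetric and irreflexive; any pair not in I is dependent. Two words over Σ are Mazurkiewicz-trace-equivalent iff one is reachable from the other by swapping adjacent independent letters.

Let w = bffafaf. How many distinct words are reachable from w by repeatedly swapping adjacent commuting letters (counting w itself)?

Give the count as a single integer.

drop 0:b onto floor
drop 1:f onto {0:b}
drop 2:f onto {1:f}
drop 3:a onto floor
drop 4:f onto {2:f}
drop 5:a onto {3:a}
drop 6:f onto {4:f}
ground layer = {0:b, 3:a}
drop-orders for the pieces not yet dropped (sum over which currently-grounded one goes next):
  1 to go: {5} 1  {6} 1
  2 to go: {3,5} 1  {4,6} 1  {5,6} 2
  3 to go: {2,4,6} 1  {3,5,6} 3  {4,5,6} 3
  4 to go: {1,2,4,6} 1  {2,4,5,6} 4  {3,4,5,6} 6
  5 to go: {0,1,2,4,6} 1  {1,2,4,5,6} 5  {2,3,4,5,6} 10
  if 0:b drops first: 15 orders
  if 3:a drops first: 6 orders
heap linearizations: 21

21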